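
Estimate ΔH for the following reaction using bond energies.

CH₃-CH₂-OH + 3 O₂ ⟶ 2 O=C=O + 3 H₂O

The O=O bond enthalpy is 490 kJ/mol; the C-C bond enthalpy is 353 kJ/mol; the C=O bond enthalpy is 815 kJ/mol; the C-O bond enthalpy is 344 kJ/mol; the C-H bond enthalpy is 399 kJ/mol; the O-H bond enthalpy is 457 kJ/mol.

Bonds broken (reactants):
  C-C: 1 × 353 = 353
  C-H: 5 × 399 = 1995
  C-O: 1 × 344 = 344
  O-H: 1 × 457 = 457
  O=O: 3 × 490 = 1470
  Σ(broken) = 4619 kJ
Bonds formed (products):
  C=O: 4 × 815 = 3260
  O-H: 6 × 457 = 2742
  Σ(formed) = 6002 kJ
ΔH = Σ(broken) − Σ(formed) = 4619 − 6002 = −1383 kJ

ΔH ≈ −1383 kJ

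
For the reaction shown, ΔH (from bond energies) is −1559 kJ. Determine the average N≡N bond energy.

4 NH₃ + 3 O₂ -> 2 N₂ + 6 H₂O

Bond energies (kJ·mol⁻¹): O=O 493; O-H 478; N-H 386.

Let D be the N≡N bond energy.
Σ(broken) = 12×386 + 3×493 = 6111
Σ(formed) = 2×D + 12×478 = 5736 + 2D
ΔH = Σ(broken) − Σ(formed) = (6111) − (5736 + 2D) = +375 − 2D
Setting this equal to −1559 kJ gives 2D = 1934, so D = 967 kJ/mol.

D(N≡N) ≈ 967 kJ/mol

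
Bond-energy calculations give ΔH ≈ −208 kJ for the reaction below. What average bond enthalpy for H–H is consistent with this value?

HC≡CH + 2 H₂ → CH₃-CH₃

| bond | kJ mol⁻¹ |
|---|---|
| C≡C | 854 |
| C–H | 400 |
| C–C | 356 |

Let D be the H–H bond energy.
Σ(broken) = 1×854 + 2×400 + 2×D = 1654 + 2D
Σ(formed) = 1×356 + 6×400 = 2756
ΔH = Σ(broken) − Σ(formed) = (1654 + 2D) − (2756) = −1102 + 2D
Setting this equal to −208 kJ gives 2D = 894, so D = 447 kJ/mol.

D(H–H) ≈ 447 kJ/mol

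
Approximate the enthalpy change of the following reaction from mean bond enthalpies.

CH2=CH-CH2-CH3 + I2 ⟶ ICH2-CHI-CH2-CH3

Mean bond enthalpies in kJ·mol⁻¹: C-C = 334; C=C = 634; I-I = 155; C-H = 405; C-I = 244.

ΔH ≈ −33 kJ

Bonds broken (reactants):
  C-C: 2 × 334 = 668
  C-H: 8 × 405 = 3240
  C=C: 1 × 634 = 634
  I-I: 1 × 155 = 155
  Σ(broken) = 4697 kJ
Bonds formed (products):
  C-C: 3 × 334 = 1002
  C-H: 8 × 405 = 3240
  C-I: 2 × 244 = 488
  Σ(formed) = 4730 kJ
ΔH = Σ(broken) − Σ(formed) = 4697 − 4730 = −33 kJ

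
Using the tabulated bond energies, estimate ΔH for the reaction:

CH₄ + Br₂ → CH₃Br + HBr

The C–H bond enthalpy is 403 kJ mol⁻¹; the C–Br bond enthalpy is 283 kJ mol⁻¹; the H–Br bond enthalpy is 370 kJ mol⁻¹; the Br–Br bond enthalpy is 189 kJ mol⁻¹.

Bonds broken (reactants):
  Br–Br: 1 × 189 = 189
  C–H: 4 × 403 = 1612
  Σ(broken) = 1801 kJ
Bonds formed (products):
  C–Br: 1 × 283 = 283
  C–H: 3 × 403 = 1209
  H–Br: 1 × 370 = 370
  Σ(formed) = 1862 kJ
ΔH = Σ(broken) − Σ(formed) = 1801 − 1862 = −61 kJ

ΔH ≈ −61 kJ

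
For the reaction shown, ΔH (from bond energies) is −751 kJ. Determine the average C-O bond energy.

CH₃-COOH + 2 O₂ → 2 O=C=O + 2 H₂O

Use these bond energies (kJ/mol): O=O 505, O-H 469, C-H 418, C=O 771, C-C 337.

Let D be the C-O bond energy.
Σ(broken) = 1×337 + 3×418 + 1×D + 1×771 + 1×469 + 2×505 = 3841 + D
Σ(formed) = 4×771 + 4×469 = 4960
ΔH = Σ(broken) − Σ(formed) = (3841 + D) − (4960) = −1119 + D
Setting this equal to −751 kJ gives D = 368 kJ/mol.

D(C-O) ≈ 368 kJ/mol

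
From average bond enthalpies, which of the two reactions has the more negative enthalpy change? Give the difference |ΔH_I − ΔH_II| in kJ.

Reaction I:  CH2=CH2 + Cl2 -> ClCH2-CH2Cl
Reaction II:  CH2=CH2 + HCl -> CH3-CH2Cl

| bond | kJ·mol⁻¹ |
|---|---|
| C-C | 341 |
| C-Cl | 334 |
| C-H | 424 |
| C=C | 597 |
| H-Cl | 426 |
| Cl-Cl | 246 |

Reaction I, by 90 kJ

Reaction I:
  Bonds broken (reactants):
    C-H: 4 × 424 = 1696
    C=C: 1 × 597 = 597
    Cl-Cl: 1 × 246 = 246
    Σ(broken) = 2539 kJ
  Bonds formed (products):
    C-C: 1 × 341 = 341
    C-Cl: 2 × 334 = 668
    C-H: 4 × 424 = 1696
    Σ(formed) = 2705 kJ
  ΔH_I = 2539 − 2705 = −166 kJ
Reaction II:
  Bonds broken (reactants):
    C-H: 4 × 424 = 1696
    C=C: 1 × 597 = 597
    H-Cl: 1 × 426 = 426
    Σ(broken) = 2719 kJ
  Bonds formed (products):
    C-C: 1 × 341 = 341
    C-Cl: 1 × 334 = 334
    C-H: 5 × 424 = 2120
    Σ(formed) = 2795 kJ
  ΔH_II = 2719 − 2795 = −76 kJ
ΔH_I − ΔH_II = −90 kJ, so reaction I has the more negative ΔH; |ΔH_I − ΔH_II| = 90 kJ.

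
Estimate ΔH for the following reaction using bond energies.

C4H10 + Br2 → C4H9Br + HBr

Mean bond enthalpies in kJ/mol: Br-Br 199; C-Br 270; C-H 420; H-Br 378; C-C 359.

ΔH ≈ −29 kJ

Bonds broken (reactants):
  Br-Br: 1 × 199 = 199
  C-C: 3 × 359 = 1077
  C-H: 10 × 420 = 4200
  Σ(broken) = 5476 kJ
Bonds formed (products):
  C-Br: 1 × 270 = 270
  C-C: 3 × 359 = 1077
  C-H: 9 × 420 = 3780
  H-Br: 1 × 378 = 378
  Σ(formed) = 5505 kJ
ΔH = Σ(broken) − Σ(formed) = 5476 − 5505 = −29 kJ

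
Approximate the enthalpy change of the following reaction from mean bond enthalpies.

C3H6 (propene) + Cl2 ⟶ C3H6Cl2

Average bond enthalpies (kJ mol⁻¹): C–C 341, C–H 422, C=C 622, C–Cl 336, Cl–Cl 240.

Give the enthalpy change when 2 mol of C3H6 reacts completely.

ΔH = −302 kJ

Bonds broken (reactants):
  C–C: 1 × 341 = 341
  C–H: 6 × 422 = 2532
  C=C: 1 × 622 = 622
  Cl–Cl: 1 × 240 = 240
  Σ(broken) = 3735 kJ
Bonds formed (products):
  C–C: 2 × 341 = 682
  C–Cl: 2 × 336 = 672
  C–H: 6 × 422 = 2532
  Σ(formed) = 3886 kJ
ΔH = Σ(broken) − Σ(formed) = 3735 − 3886 = −151 kJ
For 2× the reaction as written: 2 × (−151) = −302 kJ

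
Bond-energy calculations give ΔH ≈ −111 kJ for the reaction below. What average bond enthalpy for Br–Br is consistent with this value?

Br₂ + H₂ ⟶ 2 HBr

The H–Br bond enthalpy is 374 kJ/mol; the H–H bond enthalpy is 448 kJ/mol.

D(Br–Br) ≈ 189 kJ/mol

Let D be the Br–Br bond energy.
Σ(broken) = 1×D + 1×448 = 448 + D
Σ(formed) = 2×374 = 748
ΔH = Σ(broken) − Σ(formed) = (448 + D) − (748) = −300 + D
Setting this equal to −111 kJ gives D = 189 kJ/mol.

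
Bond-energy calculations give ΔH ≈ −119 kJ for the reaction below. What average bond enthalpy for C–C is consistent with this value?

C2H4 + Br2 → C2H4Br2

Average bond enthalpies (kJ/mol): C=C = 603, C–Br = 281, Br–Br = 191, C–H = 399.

D(C–C) ≈ 351 kJ/mol

Let D be the C–C bond energy.
Σ(broken) = 1×191 + 4×399 + 1×603 = 2390
Σ(formed) = 2×281 + 1×D + 4×399 = 2158 + D
ΔH = Σ(broken) − Σ(formed) = (2390) − (2158 + D) = +232 − D
Setting this equal to −119 kJ gives D = 351 kJ/mol.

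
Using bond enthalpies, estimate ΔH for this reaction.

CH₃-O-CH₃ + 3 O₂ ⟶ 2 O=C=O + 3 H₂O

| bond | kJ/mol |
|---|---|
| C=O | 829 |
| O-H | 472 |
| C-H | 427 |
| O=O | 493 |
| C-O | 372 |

Bonds broken (reactants):
  C-H: 6 × 427 = 2562
  C-O: 2 × 372 = 744
  O=O: 3 × 493 = 1479
  Σ(broken) = 4785 kJ
Bonds formed (products):
  C=O: 4 × 829 = 3316
  O-H: 6 × 472 = 2832
  Σ(formed) = 6148 kJ
ΔH = Σ(broken) − Σ(formed) = 4785 − 6148 = −1363 kJ

ΔH ≈ −1363 kJ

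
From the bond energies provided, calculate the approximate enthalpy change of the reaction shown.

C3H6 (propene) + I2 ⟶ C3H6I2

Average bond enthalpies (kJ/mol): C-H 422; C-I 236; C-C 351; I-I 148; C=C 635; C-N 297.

ΔH ≈ −40 kJ

Bonds broken (reactants):
  C-C: 1 × 351 = 351
  C-H: 6 × 422 = 2532
  C=C: 1 × 635 = 635
  I-I: 1 × 148 = 148
  Σ(broken) = 3666 kJ
Bonds formed (products):
  C-C: 2 × 351 = 702
  C-H: 6 × 422 = 2532
  C-I: 2 × 236 = 472
  Σ(formed) = 3706 kJ
ΔH = Σ(broken) − Σ(formed) = 3666 − 3706 = −40 kJ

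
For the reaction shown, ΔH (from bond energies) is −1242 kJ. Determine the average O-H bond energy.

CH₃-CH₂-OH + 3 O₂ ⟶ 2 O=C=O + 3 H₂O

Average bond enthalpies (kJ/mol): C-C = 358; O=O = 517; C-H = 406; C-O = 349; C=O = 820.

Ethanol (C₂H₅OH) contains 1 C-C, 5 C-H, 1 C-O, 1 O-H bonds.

Let D be the O-H bond energy.
Σ(broken) = 1×358 + 5×406 + 1×349 + 1×D + 3×517 = 4288 + D
Σ(formed) = 4×820 + 6×D = 3280 + 6D
ΔH = Σ(broken) − Σ(formed) = (4288 + D) − (3280 + 6D) = +1008 − 5D
Setting this equal to −1242 kJ gives 5D = 2250, so D = 450 kJ/mol.

D(O-H) ≈ 450 kJ/mol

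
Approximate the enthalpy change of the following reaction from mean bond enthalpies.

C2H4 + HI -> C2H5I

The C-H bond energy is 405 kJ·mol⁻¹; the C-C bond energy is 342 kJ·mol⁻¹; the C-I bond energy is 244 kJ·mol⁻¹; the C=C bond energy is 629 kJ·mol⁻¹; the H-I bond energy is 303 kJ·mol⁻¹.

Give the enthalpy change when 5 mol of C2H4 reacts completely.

Bonds broken (reactants):
  C-H: 4 × 405 = 1620
  C=C: 1 × 629 = 629
  H-I: 1 × 303 = 303
  Σ(broken) = 2552 kJ
Bonds formed (products):
  C-C: 1 × 342 = 342
  C-H: 5 × 405 = 2025
  C-I: 1 × 244 = 244
  Σ(formed) = 2611 kJ
ΔH = Σ(broken) − Σ(formed) = 2552 − 2611 = −59 kJ
For 5× the reaction as written: 5 × (−59) = −295 kJ

ΔH = −295 kJ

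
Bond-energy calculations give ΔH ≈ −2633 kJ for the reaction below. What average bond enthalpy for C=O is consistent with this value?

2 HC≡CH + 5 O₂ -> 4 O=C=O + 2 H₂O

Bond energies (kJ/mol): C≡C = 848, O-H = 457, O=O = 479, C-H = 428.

D(C=O) ≈ 826 kJ/mol

Let D be the C=O bond energy.
Σ(broken) = 2×848 + 4×428 + 5×479 = 5803
Σ(formed) = 8×D + 4×457 = 1828 + 8D
ΔH = Σ(broken) − Σ(formed) = (5803) − (1828 + 8D) = +3975 − 8D
Setting this equal to −2633 kJ gives 8D = 6608, so D = 826 kJ/mol.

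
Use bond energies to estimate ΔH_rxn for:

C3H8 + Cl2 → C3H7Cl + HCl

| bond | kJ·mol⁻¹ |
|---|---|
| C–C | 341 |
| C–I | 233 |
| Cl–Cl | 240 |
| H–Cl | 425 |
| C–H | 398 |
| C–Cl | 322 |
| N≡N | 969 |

Bonds broken (reactants):
  C–C: 2 × 341 = 682
  C–H: 8 × 398 = 3184
  Cl–Cl: 1 × 240 = 240
  Σ(broken) = 4106 kJ
Bonds formed (products):
  C–C: 2 × 341 = 682
  C–Cl: 1 × 322 = 322
  C–H: 7 × 398 = 2786
  H–Cl: 1 × 425 = 425
  Σ(formed) = 4215 kJ
ΔH = Σ(broken) − Σ(formed) = 4106 − 4215 = −109 kJ

ΔH ≈ −109 kJ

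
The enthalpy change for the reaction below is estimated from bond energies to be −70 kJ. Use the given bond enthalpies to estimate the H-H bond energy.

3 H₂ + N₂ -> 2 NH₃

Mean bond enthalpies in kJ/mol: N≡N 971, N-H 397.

Let D be the H-H bond energy.
Σ(broken) = 3×D + 1×971 = 971 + 3D
Σ(formed) = 6×397 = 2382
ΔH = Σ(broken) − Σ(formed) = (971 + 3D) − (2382) = −1411 + 3D
Setting this equal to −70 kJ gives 3D = 1341, so D = 447 kJ/mol.

D(H-H) ≈ 447 kJ/mol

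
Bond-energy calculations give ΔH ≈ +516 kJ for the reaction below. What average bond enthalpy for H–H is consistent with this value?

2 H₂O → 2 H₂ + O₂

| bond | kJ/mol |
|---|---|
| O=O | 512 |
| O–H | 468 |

D(H–H) ≈ 422 kJ/mol

Let D be the H–H bond energy.
Σ(broken) = 4×468 = 1872
Σ(formed) = 2×D + 1×512 = 512 + 2D
ΔH = Σ(broken) − Σ(formed) = (1872) − (512 + 2D) = +1360 − 2D
Setting this equal to +516 kJ gives 2D = 844, so D = 422 kJ/mol.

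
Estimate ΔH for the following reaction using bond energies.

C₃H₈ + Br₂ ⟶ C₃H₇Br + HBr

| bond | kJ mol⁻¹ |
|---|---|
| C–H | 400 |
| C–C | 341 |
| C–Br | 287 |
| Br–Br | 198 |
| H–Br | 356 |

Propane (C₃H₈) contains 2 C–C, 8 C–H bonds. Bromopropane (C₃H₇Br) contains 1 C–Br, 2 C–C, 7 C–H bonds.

Bonds broken (reactants):
  Br–Br: 1 × 198 = 198
  C–C: 2 × 341 = 682
  C–H: 8 × 400 = 3200
  Σ(broken) = 4080 kJ
Bonds formed (products):
  C–Br: 1 × 287 = 287
  C–C: 2 × 341 = 682
  C–H: 7 × 400 = 2800
  H–Br: 1 × 356 = 356
  Σ(formed) = 4125 kJ
ΔH = Σ(broken) − Σ(formed) = 4080 − 4125 = −45 kJ

ΔH ≈ −45 kJ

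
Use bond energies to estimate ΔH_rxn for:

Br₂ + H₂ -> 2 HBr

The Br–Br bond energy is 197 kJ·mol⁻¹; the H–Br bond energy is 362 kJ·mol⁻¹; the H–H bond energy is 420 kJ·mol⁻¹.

ΔH ≈ −107 kJ

Bonds broken (reactants):
  Br–Br: 1 × 197 = 197
  H–H: 1 × 420 = 420
  Σ(broken) = 617 kJ
Bonds formed (products):
  H–Br: 2 × 362 = 724
  Σ(formed) = 724 kJ
ΔH = Σ(broken) − Σ(formed) = 617 − 724 = −107 kJ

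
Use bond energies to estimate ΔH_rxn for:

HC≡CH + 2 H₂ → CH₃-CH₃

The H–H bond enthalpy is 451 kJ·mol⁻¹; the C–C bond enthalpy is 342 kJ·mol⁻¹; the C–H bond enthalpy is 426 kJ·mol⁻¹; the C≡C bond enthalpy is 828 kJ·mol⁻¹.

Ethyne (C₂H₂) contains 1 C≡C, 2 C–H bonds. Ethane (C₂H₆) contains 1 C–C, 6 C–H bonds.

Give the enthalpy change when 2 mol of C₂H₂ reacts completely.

Bonds broken (reactants):
  C≡C: 1 × 828 = 828
  C–H: 2 × 426 = 852
  H–H: 2 × 451 = 902
  Σ(broken) = 2582 kJ
Bonds formed (products):
  C–C: 1 × 342 = 342
  C–H: 6 × 426 = 2556
  Σ(formed) = 2898 kJ
ΔH = Σ(broken) − Σ(formed) = 2582 − 2898 = −316 kJ
For 2× the reaction as written: 2 × (−316) = −632 kJ

ΔH = −632 kJ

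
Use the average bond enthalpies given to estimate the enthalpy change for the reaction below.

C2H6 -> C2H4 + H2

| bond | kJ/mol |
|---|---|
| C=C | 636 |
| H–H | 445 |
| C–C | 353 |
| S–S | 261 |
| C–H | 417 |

ΔH ≈ +106 kJ

Bonds broken (reactants):
  C–C: 1 × 353 = 353
  C–H: 6 × 417 = 2502
  Σ(broken) = 2855 kJ
Bonds formed (products):
  C–H: 4 × 417 = 1668
  C=C: 1 × 636 = 636
  H–H: 1 × 445 = 445
  Σ(formed) = 2749 kJ
ΔH = Σ(broken) − Σ(formed) = 2855 − 2749 = +106 kJ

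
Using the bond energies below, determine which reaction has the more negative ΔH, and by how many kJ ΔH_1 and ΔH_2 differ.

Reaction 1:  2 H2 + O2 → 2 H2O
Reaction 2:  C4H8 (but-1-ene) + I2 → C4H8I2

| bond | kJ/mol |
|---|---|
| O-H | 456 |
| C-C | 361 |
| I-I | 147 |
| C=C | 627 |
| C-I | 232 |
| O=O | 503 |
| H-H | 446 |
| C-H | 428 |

Reaction 1, by 378 kJ

Reaction 1:
  Bonds broken (reactants):
    H-H: 2 × 446 = 892
    O=O: 1 × 503 = 503
    Σ(broken) = 1395 kJ
  Bonds formed (products):
    O-H: 4 × 456 = 1824
    Σ(formed) = 1824 kJ
  ΔH_1 = 1395 − 1824 = −429 kJ
Reaction 2:
  Bonds broken (reactants):
    C-C: 2 × 361 = 722
    C-H: 8 × 428 = 3424
    C=C: 1 × 627 = 627
    I-I: 1 × 147 = 147
    Σ(broken) = 4920 kJ
  Bonds formed (products):
    C-C: 3 × 361 = 1083
    C-H: 8 × 428 = 3424
    C-I: 2 × 232 = 464
    Σ(formed) = 4971 kJ
  ΔH_2 = 4920 − 4971 = −51 kJ
ΔH_1 − ΔH_2 = −378 kJ, so reaction 1 has the more negative ΔH; |ΔH_1 − ΔH_2| = 378 kJ.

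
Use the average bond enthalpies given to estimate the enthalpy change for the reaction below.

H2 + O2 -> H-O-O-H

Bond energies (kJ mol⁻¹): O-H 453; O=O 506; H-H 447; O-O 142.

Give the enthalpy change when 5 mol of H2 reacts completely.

Bonds broken (reactants):
  H-H: 1 × 447 = 447
  O=O: 1 × 506 = 506
  Σ(broken) = 953 kJ
Bonds formed (products):
  O-H: 2 × 453 = 906
  O-O: 1 × 142 = 142
  Σ(formed) = 1048 kJ
ΔH = Σ(broken) − Σ(formed) = 953 − 1048 = −95 kJ
For 5× the reaction as written: 5 × (−95) = −475 kJ

ΔH = −475 kJ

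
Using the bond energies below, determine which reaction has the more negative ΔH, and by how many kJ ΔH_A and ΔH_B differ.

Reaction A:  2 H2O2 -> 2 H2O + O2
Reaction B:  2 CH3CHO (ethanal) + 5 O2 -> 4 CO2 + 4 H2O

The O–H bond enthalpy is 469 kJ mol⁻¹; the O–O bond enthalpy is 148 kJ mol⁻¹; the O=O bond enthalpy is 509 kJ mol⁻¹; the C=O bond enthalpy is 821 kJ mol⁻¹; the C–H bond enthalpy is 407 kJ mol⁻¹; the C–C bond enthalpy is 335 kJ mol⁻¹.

Reaction A:
  Bonds broken (reactants):
    O–H: 4 × 469 = 1876
    O–O: 2 × 148 = 296
    Σ(broken) = 2172 kJ
  Bonds formed (products):
    O–H: 4 × 469 = 1876
    O=O: 1 × 509 = 509
    Σ(formed) = 2385 kJ
  ΔH_A = 2172 − 2385 = −213 kJ
Reaction B:
  Bonds broken (reactants):
    C–C: 2 × 335 = 670
    C–H: 8 × 407 = 3256
    C=O: 2 × 821 = 1642
    O=O: 5 × 509 = 2545
    Σ(broken) = 8113 kJ
  Bonds formed (products):
    C=O: 8 × 821 = 6568
    O–H: 8 × 469 = 3752
    Σ(formed) = 10320 kJ
  ΔH_B = 8113 − 10320 = −2207 kJ
ΔH_A − ΔH_B = +1994 kJ, so reaction B has the more negative ΔH; |ΔH_A − ΔH_B| = 1994 kJ.

Reaction B, by 1994 kJ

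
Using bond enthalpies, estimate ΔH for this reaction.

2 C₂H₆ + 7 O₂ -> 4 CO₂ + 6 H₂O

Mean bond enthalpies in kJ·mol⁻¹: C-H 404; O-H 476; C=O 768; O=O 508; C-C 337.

ΔH ≈ −2778 kJ

Bonds broken (reactants):
  C-C: 2 × 337 = 674
  C-H: 12 × 404 = 4848
  O=O: 7 × 508 = 3556
  Σ(broken) = 9078 kJ
Bonds formed (products):
  C=O: 8 × 768 = 6144
  O-H: 12 × 476 = 5712
  Σ(formed) = 11856 kJ
ΔH = Σ(broken) − Σ(formed) = 9078 − 11856 = −2778 kJ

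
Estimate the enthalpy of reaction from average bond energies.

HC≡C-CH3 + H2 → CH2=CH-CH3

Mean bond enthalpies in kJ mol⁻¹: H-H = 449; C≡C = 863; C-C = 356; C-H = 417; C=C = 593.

Bonds broken (reactants):
  C≡C: 1 × 863 = 863
  C-C: 1 × 356 = 356
  C-H: 4 × 417 = 1668
  H-H: 1 × 449 = 449
  Σ(broken) = 3336 kJ
Bonds formed (products):
  C-C: 1 × 356 = 356
  C-H: 6 × 417 = 2502
  C=C: 1 × 593 = 593
  Σ(formed) = 3451 kJ
ΔH = Σ(broken) − Σ(formed) = 3336 − 3451 = −115 kJ

ΔH ≈ −115 kJ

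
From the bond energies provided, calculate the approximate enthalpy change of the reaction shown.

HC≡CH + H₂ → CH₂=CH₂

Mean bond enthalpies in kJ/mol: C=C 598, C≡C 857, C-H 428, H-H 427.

Bonds broken (reactants):
  C≡C: 1 × 857 = 857
  C-H: 2 × 428 = 856
  H-H: 1 × 427 = 427
  Σ(broken) = 2140 kJ
Bonds formed (products):
  C-H: 4 × 428 = 1712
  C=C: 1 × 598 = 598
  Σ(formed) = 2310 kJ
ΔH = Σ(broken) − Σ(formed) = 2140 − 2310 = −170 kJ

ΔH ≈ −170 kJ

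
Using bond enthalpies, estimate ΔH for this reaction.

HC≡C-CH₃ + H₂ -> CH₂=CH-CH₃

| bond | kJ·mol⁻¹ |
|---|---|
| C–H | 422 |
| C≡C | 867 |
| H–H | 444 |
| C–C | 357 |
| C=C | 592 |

Bonds broken (reactants):
  C≡C: 1 × 867 = 867
  C–C: 1 × 357 = 357
  C–H: 4 × 422 = 1688
  H–H: 1 × 444 = 444
  Σ(broken) = 3356 kJ
Bonds formed (products):
  C–C: 1 × 357 = 357
  C–H: 6 × 422 = 2532
  C=C: 1 × 592 = 592
  Σ(formed) = 3481 kJ
ΔH = Σ(broken) − Σ(formed) = 3356 − 3481 = −125 kJ

ΔH ≈ −125 kJ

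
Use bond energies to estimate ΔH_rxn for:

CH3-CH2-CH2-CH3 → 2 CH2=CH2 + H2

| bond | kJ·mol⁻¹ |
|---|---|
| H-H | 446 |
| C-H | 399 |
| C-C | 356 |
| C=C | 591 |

ΔH ≈ +238 kJ

Bonds broken (reactants):
  C-C: 3 × 356 = 1068
  C-H: 10 × 399 = 3990
  Σ(broken) = 5058 kJ
Bonds formed (products):
  C-H: 8 × 399 = 3192
  C=C: 2 × 591 = 1182
  H-H: 1 × 446 = 446
  Σ(formed) = 4820 kJ
ΔH = Σ(broken) − Σ(formed) = 5058 − 4820 = +238 kJ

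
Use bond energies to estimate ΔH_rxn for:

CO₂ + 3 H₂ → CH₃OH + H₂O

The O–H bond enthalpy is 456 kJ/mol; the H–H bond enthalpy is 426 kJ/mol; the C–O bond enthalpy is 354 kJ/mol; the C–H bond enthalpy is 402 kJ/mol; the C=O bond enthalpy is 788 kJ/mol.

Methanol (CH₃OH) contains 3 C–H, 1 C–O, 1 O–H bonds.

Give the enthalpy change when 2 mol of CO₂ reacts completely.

Bonds broken (reactants):
  C=O: 2 × 788 = 1576
  H–H: 3 × 426 = 1278
  Σ(broken) = 2854 kJ
Bonds formed (products):
  C–H: 3 × 402 = 1206
  C–O: 1 × 354 = 354
  O–H: 3 × 456 = 1368
  Σ(formed) = 2928 kJ
ΔH = Σ(broken) − Σ(formed) = 2854 − 2928 = −74 kJ
For 2× the reaction as written: 2 × (−74) = −148 kJ

ΔH = −148 kJ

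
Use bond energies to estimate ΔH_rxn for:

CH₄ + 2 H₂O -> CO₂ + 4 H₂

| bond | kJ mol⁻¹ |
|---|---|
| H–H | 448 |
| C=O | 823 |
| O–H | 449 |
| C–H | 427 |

ΔH ≈ +66 kJ

Bonds broken (reactants):
  C–H: 4 × 427 = 1708
  O–H: 4 × 449 = 1796
  Σ(broken) = 3504 kJ
Bonds formed (products):
  C=O: 2 × 823 = 1646
  H–H: 4 × 448 = 1792
  Σ(formed) = 3438 kJ
ΔH = Σ(broken) − Σ(formed) = 3504 − 3438 = +66 kJ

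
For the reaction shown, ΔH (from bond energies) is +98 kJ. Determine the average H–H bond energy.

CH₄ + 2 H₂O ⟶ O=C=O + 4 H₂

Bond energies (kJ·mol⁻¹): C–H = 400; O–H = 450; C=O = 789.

D(H–H) ≈ 431 kJ/mol

Let D be the H–H bond energy.
Σ(broken) = 4×400 + 4×450 = 3400
Σ(formed) = 2×789 + 4×D = 1578 + 4D
ΔH = Σ(broken) − Σ(formed) = (3400) − (1578 + 4D) = +1822 − 4D
Setting this equal to +98 kJ gives 4D = 1724, so D = 431 kJ/mol.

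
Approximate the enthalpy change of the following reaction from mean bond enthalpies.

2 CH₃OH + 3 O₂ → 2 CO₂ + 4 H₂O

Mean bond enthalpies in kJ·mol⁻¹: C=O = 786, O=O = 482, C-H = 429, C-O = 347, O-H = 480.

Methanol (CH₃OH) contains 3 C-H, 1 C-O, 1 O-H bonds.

ΔH ≈ −1310 kJ

Bonds broken (reactants):
  C-H: 6 × 429 = 2574
  C-O: 2 × 347 = 694
  O-H: 2 × 480 = 960
  O=O: 3 × 482 = 1446
  Σ(broken) = 5674 kJ
Bonds formed (products):
  C=O: 4 × 786 = 3144
  O-H: 8 × 480 = 3840
  Σ(formed) = 6984 kJ
ΔH = Σ(broken) − Σ(formed) = 5674 − 6984 = −1310 kJ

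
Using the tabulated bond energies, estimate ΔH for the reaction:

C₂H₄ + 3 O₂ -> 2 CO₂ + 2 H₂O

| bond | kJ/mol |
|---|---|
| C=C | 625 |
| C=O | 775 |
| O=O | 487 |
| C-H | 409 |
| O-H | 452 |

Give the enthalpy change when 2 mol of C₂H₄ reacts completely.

ΔH = −2372 kJ

Bonds broken (reactants):
  C-H: 4 × 409 = 1636
  C=C: 1 × 625 = 625
  O=O: 3 × 487 = 1461
  Σ(broken) = 3722 kJ
Bonds formed (products):
  C=O: 4 × 775 = 3100
  O-H: 4 × 452 = 1808
  Σ(formed) = 4908 kJ
ΔH = Σ(broken) − Σ(formed) = 3722 − 4908 = −1186 kJ
For 2× the reaction as written: 2 × (−1186) = −2372 kJ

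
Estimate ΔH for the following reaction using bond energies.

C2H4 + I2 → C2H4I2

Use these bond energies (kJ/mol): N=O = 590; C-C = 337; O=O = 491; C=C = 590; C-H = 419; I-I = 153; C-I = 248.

ΔH ≈ −90 kJ

Bonds broken (reactants):
  C-H: 4 × 419 = 1676
  C=C: 1 × 590 = 590
  I-I: 1 × 153 = 153
  Σ(broken) = 2419 kJ
Bonds formed (products):
  C-C: 1 × 337 = 337
  C-H: 4 × 419 = 1676
  C-I: 2 × 248 = 496
  Σ(formed) = 2509 kJ
ΔH = Σ(broken) − Σ(formed) = 2419 − 2509 = −90 kJ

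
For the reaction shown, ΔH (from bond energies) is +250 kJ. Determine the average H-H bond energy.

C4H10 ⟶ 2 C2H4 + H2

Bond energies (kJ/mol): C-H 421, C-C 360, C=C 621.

Let D be the H-H bond energy.
Σ(broken) = 3×360 + 10×421 = 5290
Σ(formed) = 8×421 + 2×621 + 1×D = 4610 + D
ΔH = Σ(broken) − Σ(formed) = (5290) − (4610 + D) = +680 − D
Setting this equal to +250 kJ gives D = 430 kJ/mol.

D(H-H) ≈ 430 kJ/mol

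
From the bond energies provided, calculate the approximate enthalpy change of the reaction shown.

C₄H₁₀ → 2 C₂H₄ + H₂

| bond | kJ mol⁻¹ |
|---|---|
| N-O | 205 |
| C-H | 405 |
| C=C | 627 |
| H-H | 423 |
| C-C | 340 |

Bonds broken (reactants):
  C-C: 3 × 340 = 1020
  C-H: 10 × 405 = 4050
  Σ(broken) = 5070 kJ
Bonds formed (products):
  C-H: 8 × 405 = 3240
  C=C: 2 × 627 = 1254
  H-H: 1 × 423 = 423
  Σ(formed) = 4917 kJ
ΔH = Σ(broken) − Σ(formed) = 5070 − 4917 = +153 kJ

ΔH ≈ +153 kJ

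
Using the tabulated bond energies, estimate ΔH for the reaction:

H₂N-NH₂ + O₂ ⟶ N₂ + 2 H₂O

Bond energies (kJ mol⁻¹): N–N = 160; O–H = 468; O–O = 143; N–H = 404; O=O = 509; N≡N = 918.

Bonds broken (reactants):
  N–H: 4 × 404 = 1616
  N–N: 1 × 160 = 160
  O=O: 1 × 509 = 509
  Σ(broken) = 2285 kJ
Bonds formed (products):
  N≡N: 1 × 918 = 918
  O–H: 4 × 468 = 1872
  Σ(formed) = 2790 kJ
ΔH = Σ(broken) − Σ(formed) = 2285 − 2790 = −505 kJ

ΔH ≈ −505 kJ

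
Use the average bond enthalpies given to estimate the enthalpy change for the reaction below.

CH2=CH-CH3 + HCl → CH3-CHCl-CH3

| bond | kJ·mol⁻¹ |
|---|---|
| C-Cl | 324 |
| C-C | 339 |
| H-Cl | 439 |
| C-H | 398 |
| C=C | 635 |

ΔH ≈ +13 kJ

Bonds broken (reactants):
  C-C: 1 × 339 = 339
  C-H: 6 × 398 = 2388
  C=C: 1 × 635 = 635
  H-Cl: 1 × 439 = 439
  Σ(broken) = 3801 kJ
Bonds formed (products):
  C-C: 2 × 339 = 678
  C-Cl: 1 × 324 = 324
  C-H: 7 × 398 = 2786
  Σ(formed) = 3788 kJ
ΔH = Σ(broken) − Σ(formed) = 3801 − 3788 = +13 kJ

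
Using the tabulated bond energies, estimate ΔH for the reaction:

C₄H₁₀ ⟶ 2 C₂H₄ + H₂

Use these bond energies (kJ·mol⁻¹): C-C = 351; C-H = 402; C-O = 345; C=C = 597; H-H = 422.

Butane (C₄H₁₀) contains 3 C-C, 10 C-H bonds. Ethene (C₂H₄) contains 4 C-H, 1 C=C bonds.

Bonds broken (reactants):
  C-C: 3 × 351 = 1053
  C-H: 10 × 402 = 4020
  Σ(broken) = 5073 kJ
Bonds formed (products):
  C-H: 8 × 402 = 3216
  C=C: 2 × 597 = 1194
  H-H: 1 × 422 = 422
  Σ(formed) = 4832 kJ
ΔH = Σ(broken) − Σ(formed) = 5073 − 4832 = +241 kJ

ΔH ≈ +241 kJ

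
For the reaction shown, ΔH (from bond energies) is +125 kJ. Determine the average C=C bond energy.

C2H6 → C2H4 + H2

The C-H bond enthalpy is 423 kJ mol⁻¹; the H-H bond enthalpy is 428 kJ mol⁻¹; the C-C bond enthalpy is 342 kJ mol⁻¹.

D(C=C) ≈ 635 kJ/mol

Let D be the C=C bond energy.
Σ(broken) = 1×342 + 6×423 = 2880
Σ(formed) = 4×423 + 1×D + 1×428 = 2120 + D
ΔH = Σ(broken) − Σ(formed) = (2880) − (2120 + D) = +760 − D
Setting this equal to +125 kJ gives D = 635 kJ/mol.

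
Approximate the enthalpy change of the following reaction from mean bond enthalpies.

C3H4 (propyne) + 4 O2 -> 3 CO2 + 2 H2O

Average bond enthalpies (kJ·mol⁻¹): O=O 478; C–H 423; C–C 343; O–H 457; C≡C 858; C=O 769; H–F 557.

Bonds broken (reactants):
  C≡C: 1 × 858 = 858
  C–C: 1 × 343 = 343
  C–H: 4 × 423 = 1692
  O=O: 4 × 478 = 1912
  Σ(broken) = 4805 kJ
Bonds formed (products):
  C=O: 6 × 769 = 4614
  O–H: 4 × 457 = 1828
  Σ(formed) = 6442 kJ
ΔH = Σ(broken) − Σ(formed) = 4805 − 6442 = −1637 kJ

ΔH ≈ −1637 kJ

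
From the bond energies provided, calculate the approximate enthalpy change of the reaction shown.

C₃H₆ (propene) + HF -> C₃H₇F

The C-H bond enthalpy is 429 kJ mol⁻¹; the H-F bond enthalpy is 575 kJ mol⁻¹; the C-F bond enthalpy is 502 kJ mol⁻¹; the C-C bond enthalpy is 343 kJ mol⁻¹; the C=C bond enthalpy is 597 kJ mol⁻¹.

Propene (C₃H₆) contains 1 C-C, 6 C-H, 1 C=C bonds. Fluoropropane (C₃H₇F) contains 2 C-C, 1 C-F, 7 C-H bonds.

ΔH ≈ −102 kJ

Bonds broken (reactants):
  C-C: 1 × 343 = 343
  C-H: 6 × 429 = 2574
  C=C: 1 × 597 = 597
  H-F: 1 × 575 = 575
  Σ(broken) = 4089 kJ
Bonds formed (products):
  C-C: 2 × 343 = 686
  C-F: 1 × 502 = 502
  C-H: 7 × 429 = 3003
  Σ(formed) = 4191 kJ
ΔH = Σ(broken) − Σ(formed) = 4089 − 4191 = −102 kJ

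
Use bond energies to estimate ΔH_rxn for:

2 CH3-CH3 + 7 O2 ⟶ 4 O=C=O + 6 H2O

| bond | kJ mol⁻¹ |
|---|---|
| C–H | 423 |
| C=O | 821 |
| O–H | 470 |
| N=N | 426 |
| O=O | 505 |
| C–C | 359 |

Bonds broken (reactants):
  C–C: 2 × 359 = 718
  C–H: 12 × 423 = 5076
  O=O: 7 × 505 = 3535
  Σ(broken) = 9329 kJ
Bonds formed (products):
  C=O: 8 × 821 = 6568
  O–H: 12 × 470 = 5640
  Σ(formed) = 12208 kJ
ΔH = Σ(broken) − Σ(formed) = 9329 − 12208 = −2879 kJ

ΔH ≈ −2879 kJ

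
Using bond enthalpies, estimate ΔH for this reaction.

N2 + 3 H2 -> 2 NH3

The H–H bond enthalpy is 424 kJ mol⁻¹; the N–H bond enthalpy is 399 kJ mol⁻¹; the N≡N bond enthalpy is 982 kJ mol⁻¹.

Bonds broken (reactants):
  H–H: 3 × 424 = 1272
  N≡N: 1 × 982 = 982
  Σ(broken) = 2254 kJ
Bonds formed (products):
  N–H: 6 × 399 = 2394
  Σ(formed) = 2394 kJ
ΔH = Σ(broken) − Σ(formed) = 2254 − 2394 = −140 kJ

ΔH ≈ −140 kJ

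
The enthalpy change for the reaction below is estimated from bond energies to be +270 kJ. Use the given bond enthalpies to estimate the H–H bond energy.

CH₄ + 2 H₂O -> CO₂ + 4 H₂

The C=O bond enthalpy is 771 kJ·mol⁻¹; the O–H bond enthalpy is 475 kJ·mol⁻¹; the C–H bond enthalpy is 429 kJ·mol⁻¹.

D(H–H) ≈ 451 kJ/mol

Let D be the H–H bond energy.
Σ(broken) = 4×429 + 4×475 = 3616
Σ(formed) = 2×771 + 4×D = 1542 + 4D
ΔH = Σ(broken) − Σ(formed) = (3616) − (1542 + 4D) = +2074 − 4D
Setting this equal to +270 kJ gives 4D = 1804, so D = 451 kJ/mol.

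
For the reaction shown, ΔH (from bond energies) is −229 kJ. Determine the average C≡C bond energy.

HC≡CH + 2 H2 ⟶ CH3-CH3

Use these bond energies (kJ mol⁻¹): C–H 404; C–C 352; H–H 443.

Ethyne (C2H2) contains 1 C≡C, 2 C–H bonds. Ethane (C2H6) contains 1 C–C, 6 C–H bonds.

D(C≡C) ≈ 853 kJ/mol

Let D be the C≡C bond energy.
Σ(broken) = 1×D + 2×404 + 2×443 = 1694 + D
Σ(formed) = 1×352 + 6×404 = 2776
ΔH = Σ(broken) − Σ(formed) = (1694 + D) − (2776) = −1082 + D
Setting this equal to −229 kJ gives D = 853 kJ/mol.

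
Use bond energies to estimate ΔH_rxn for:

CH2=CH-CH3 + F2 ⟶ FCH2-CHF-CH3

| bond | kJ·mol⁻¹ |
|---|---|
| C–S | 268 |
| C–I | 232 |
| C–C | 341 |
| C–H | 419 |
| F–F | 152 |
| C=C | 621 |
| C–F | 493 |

ΔH ≈ −554 kJ

Bonds broken (reactants):
  C–C: 1 × 341 = 341
  C–H: 6 × 419 = 2514
  C=C: 1 × 621 = 621
  F–F: 1 × 152 = 152
  Σ(broken) = 3628 kJ
Bonds formed (products):
  C–C: 2 × 341 = 682
  C–F: 2 × 493 = 986
  C–H: 6 × 419 = 2514
  Σ(formed) = 4182 kJ
ΔH = Σ(broken) − Σ(formed) = 3628 − 4182 = −554 kJ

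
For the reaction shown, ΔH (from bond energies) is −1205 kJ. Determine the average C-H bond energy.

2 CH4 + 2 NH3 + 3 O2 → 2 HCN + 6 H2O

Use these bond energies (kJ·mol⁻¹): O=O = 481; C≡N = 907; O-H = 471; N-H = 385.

Let D be the C-H bond energy.
Σ(broken) = 8×D + 6×385 + 3×481 = 3753 + 8D
Σ(formed) = 2×907 + 2×D + 12×471 = 7466 + 2D
ΔH = Σ(broken) − Σ(formed) = (3753 + 8D) − (7466 + 2D) = −3713 + 6D
Setting this equal to −1205 kJ gives 6D = 2508, so D = 418 kJ/mol.

D(C-H) ≈ 418 kJ/mol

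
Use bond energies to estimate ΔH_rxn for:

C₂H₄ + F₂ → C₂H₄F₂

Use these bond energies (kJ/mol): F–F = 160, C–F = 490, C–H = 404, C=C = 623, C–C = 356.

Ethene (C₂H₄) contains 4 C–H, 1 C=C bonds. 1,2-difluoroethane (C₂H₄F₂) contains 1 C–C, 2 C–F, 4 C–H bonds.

ΔH ≈ −553 kJ

Bonds broken (reactants):
  C–H: 4 × 404 = 1616
  C=C: 1 × 623 = 623
  F–F: 1 × 160 = 160
  Σ(broken) = 2399 kJ
Bonds formed (products):
  C–C: 1 × 356 = 356
  C–F: 2 × 490 = 980
  C–H: 4 × 404 = 1616
  Σ(formed) = 2952 kJ
ΔH = Σ(broken) − Σ(formed) = 2399 − 2952 = −553 kJ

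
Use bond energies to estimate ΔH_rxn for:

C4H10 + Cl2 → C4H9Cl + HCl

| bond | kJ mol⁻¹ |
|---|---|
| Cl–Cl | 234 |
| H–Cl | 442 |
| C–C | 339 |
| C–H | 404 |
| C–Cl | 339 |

ΔH ≈ −143 kJ

Bonds broken (reactants):
  C–C: 3 × 339 = 1017
  C–H: 10 × 404 = 4040
  Cl–Cl: 1 × 234 = 234
  Σ(broken) = 5291 kJ
Bonds formed (products):
  C–C: 3 × 339 = 1017
  C–Cl: 1 × 339 = 339
  C–H: 9 × 404 = 3636
  H–Cl: 1 × 442 = 442
  Σ(formed) = 5434 kJ
ΔH = Σ(broken) − Σ(formed) = 5291 − 5434 = −143 kJ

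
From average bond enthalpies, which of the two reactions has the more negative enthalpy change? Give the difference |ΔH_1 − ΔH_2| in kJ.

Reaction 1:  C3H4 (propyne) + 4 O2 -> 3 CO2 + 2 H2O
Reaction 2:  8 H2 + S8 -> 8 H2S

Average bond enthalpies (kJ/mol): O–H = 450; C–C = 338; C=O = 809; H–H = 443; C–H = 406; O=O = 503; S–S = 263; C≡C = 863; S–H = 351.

Reaction 1:
  Bonds broken (reactants):
    C≡C: 1 × 863 = 863
    C–C: 1 × 338 = 338
    C–H: 4 × 406 = 1624
    O=O: 4 × 503 = 2012
    Σ(broken) = 4837 kJ
  Bonds formed (products):
    C=O: 6 × 809 = 4854
    O–H: 4 × 450 = 1800
    Σ(formed) = 6654 kJ
  ΔH_1 = 4837 − 6654 = −1817 kJ
Reaction 2:
  Bonds broken (reactants):
    H–H: 8 × 443 = 3544
    S–S: 8 × 263 = 2104
    Σ(broken) = 5648 kJ
  Bonds formed (products):
    S–H: 16 × 351 = 5616
    Σ(formed) = 5616 kJ
  ΔH_2 = 5648 − 5616 = +32 kJ
ΔH_1 − ΔH_2 = −1849 kJ, so reaction 1 has the more negative ΔH; |ΔH_1 − ΔH_2| = 1849 kJ.

Reaction 1, by 1849 kJ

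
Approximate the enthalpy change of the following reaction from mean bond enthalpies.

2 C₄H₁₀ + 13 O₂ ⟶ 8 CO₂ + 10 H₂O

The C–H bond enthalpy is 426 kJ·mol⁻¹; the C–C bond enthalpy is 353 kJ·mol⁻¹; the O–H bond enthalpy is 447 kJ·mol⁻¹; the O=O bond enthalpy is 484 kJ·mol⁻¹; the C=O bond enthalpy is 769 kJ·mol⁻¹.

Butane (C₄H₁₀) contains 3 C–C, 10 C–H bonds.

ΔH ≈ −4314 kJ

Bonds broken (reactants):
  C–C: 6 × 353 = 2118
  C–H: 20 × 426 = 8520
  O=O: 13 × 484 = 6292
  Σ(broken) = 16930 kJ
Bonds formed (products):
  C=O: 16 × 769 = 12304
  O–H: 20 × 447 = 8940
  Σ(formed) = 21244 kJ
ΔH = Σ(broken) − Σ(formed) = 16930 − 21244 = −4314 kJ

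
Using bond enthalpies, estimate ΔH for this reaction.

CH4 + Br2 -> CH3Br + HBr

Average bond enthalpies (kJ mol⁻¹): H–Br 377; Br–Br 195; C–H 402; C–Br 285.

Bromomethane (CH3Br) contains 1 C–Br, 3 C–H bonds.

Bonds broken (reactants):
  Br–Br: 1 × 195 = 195
  C–H: 4 × 402 = 1608
  Σ(broken) = 1803 kJ
Bonds formed (products):
  C–Br: 1 × 285 = 285
  C–H: 3 × 402 = 1206
  H–Br: 1 × 377 = 377
  Σ(formed) = 1868 kJ
ΔH = Σ(broken) − Σ(formed) = 1803 − 1868 = −65 kJ

ΔH ≈ −65 kJ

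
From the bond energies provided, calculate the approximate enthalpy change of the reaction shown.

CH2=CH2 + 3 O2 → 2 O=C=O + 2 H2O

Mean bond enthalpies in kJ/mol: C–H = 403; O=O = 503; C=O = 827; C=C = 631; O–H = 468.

ΔH ≈ −1428 kJ

Bonds broken (reactants):
  C–H: 4 × 403 = 1612
  C=C: 1 × 631 = 631
  O=O: 3 × 503 = 1509
  Σ(broken) = 3752 kJ
Bonds formed (products):
  C=O: 4 × 827 = 3308
  O–H: 4 × 468 = 1872
  Σ(formed) = 5180 kJ
ΔH = Σ(broken) − Σ(formed) = 3752 − 5180 = −1428 kJ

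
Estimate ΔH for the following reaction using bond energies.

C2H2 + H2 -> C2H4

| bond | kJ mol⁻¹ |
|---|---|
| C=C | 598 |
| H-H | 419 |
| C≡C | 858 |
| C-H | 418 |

Bonds broken (reactants):
  C≡C: 1 × 858 = 858
  C-H: 2 × 418 = 836
  H-H: 1 × 419 = 419
  Σ(broken) = 2113 kJ
Bonds formed (products):
  C-H: 4 × 418 = 1672
  C=C: 1 × 598 = 598
  Σ(formed) = 2270 kJ
ΔH = Σ(broken) − Σ(formed) = 2113 − 2270 = −157 kJ

ΔH ≈ −157 kJ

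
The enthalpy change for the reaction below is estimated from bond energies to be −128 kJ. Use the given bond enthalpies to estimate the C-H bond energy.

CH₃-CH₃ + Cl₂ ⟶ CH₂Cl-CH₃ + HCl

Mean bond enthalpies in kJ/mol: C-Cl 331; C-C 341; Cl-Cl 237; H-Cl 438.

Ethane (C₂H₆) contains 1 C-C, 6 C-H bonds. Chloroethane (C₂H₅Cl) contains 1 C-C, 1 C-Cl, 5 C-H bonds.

Let D be the C-H bond energy.
Σ(broken) = 1×341 + 6×D + 1×237 = 578 + 6D
Σ(formed) = 1×341 + 1×331 + 5×D + 1×438 = 1110 + 5D
ΔH = Σ(broken) − Σ(formed) = (578 + 6D) − (1110 + 5D) = −532 + D
Setting this equal to −128 kJ gives D = 404 kJ/mol.

D(C-H) ≈ 404 kJ/mol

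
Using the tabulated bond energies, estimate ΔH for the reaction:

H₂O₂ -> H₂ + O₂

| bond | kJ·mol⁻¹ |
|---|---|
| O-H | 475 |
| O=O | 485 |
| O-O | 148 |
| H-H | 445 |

Bonds broken (reactants):
  O-H: 2 × 475 = 950
  O-O: 1 × 148 = 148
  Σ(broken) = 1098 kJ
Bonds formed (products):
  H-H: 1 × 445 = 445
  O=O: 1 × 485 = 485
  Σ(formed) = 930 kJ
ΔH = Σ(broken) − Σ(formed) = 1098 − 930 = +168 kJ

ΔH ≈ +168 kJ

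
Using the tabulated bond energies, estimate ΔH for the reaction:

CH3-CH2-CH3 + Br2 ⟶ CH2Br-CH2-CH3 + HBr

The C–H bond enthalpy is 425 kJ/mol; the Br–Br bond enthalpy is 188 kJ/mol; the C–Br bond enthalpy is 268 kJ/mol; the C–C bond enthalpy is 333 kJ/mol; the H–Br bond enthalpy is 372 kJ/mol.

Bonds broken (reactants):
  Br–Br: 1 × 188 = 188
  C–C: 2 × 333 = 666
  C–H: 8 × 425 = 3400
  Σ(broken) = 4254 kJ
Bonds formed (products):
  C–Br: 1 × 268 = 268
  C–C: 2 × 333 = 666
  C–H: 7 × 425 = 2975
  H–Br: 1 × 372 = 372
  Σ(formed) = 4281 kJ
ΔH = Σ(broken) − Σ(formed) = 4254 − 4281 = −27 kJ

ΔH ≈ −27 kJ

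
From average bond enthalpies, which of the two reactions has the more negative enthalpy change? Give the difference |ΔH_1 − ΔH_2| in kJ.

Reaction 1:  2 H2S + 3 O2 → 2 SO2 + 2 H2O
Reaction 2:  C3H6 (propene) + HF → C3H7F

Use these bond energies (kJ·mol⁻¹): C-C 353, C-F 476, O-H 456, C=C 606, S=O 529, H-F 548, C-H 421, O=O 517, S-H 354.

Reaction 1, by 877 kJ

Reaction 1:
  Bonds broken (reactants):
    O=O: 3 × 517 = 1551
    S-H: 4 × 354 = 1416
    Σ(broken) = 2967 kJ
  Bonds formed (products):
    O-H: 4 × 456 = 1824
    S=O: 4 × 529 = 2116
    Σ(formed) = 3940 kJ
  ΔH_1 = 2967 − 3940 = −973 kJ
Reaction 2:
  Bonds broken (reactants):
    C-C: 1 × 353 = 353
    C-H: 6 × 421 = 2526
    C=C: 1 × 606 = 606
    H-F: 1 × 548 = 548
    Σ(broken) = 4033 kJ
  Bonds formed (products):
    C-C: 2 × 353 = 706
    C-F: 1 × 476 = 476
    C-H: 7 × 421 = 2947
    Σ(formed) = 4129 kJ
  ΔH_2 = 4033 − 4129 = −96 kJ
ΔH_1 − ΔH_2 = −877 kJ, so reaction 1 has the more negative ΔH; |ΔH_1 − ΔH_2| = 877 kJ.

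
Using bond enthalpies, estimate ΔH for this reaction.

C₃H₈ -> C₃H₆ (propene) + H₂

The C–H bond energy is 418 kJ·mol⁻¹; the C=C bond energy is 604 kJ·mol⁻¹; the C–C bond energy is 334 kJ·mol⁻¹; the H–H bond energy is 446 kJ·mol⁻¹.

Bonds broken (reactants):
  C–C: 2 × 334 = 668
  C–H: 8 × 418 = 3344
  Σ(broken) = 4012 kJ
Bonds formed (products):
  C–C: 1 × 334 = 334
  C–H: 6 × 418 = 2508
  C=C: 1 × 604 = 604
  H–H: 1 × 446 = 446
  Σ(formed) = 3892 kJ
ΔH = Σ(broken) − Σ(formed) = 4012 − 3892 = +120 kJ

ΔH ≈ +120 kJ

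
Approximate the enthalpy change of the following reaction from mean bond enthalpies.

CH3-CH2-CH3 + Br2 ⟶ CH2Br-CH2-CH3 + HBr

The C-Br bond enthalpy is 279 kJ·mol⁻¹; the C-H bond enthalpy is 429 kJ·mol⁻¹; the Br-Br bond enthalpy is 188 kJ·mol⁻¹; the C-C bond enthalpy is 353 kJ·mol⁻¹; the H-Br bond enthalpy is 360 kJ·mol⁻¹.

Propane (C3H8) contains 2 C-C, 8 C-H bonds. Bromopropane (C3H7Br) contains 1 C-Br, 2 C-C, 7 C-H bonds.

Bonds broken (reactants):
  Br-Br: 1 × 188 = 188
  C-C: 2 × 353 = 706
  C-H: 8 × 429 = 3432
  Σ(broken) = 4326 kJ
Bonds formed (products):
  C-Br: 1 × 279 = 279
  C-C: 2 × 353 = 706
  C-H: 7 × 429 = 3003
  H-Br: 1 × 360 = 360
  Σ(formed) = 4348 kJ
ΔH = Σ(broken) − Σ(formed) = 4326 − 4348 = −22 kJ

ΔH ≈ −22 kJ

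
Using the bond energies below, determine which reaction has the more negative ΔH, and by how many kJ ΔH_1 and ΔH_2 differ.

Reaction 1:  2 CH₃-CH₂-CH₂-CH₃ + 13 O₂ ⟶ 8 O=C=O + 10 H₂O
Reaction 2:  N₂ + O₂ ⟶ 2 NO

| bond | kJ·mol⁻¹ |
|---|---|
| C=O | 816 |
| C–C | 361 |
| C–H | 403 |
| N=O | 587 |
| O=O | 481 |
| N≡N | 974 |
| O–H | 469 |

Reaction 1, by 6238 kJ

Reaction 1:
  Bonds broken (reactants):
    C–C: 6 × 361 = 2166
    C–H: 20 × 403 = 8060
    O=O: 13 × 481 = 6253
    Σ(broken) = 16479 kJ
  Bonds formed (products):
    C=O: 16 × 816 = 13056
    O–H: 20 × 469 = 9380
    Σ(formed) = 22436 kJ
  ΔH_1 = 16479 − 22436 = −5957 kJ
Reaction 2:
  Bonds broken (reactants):
    N≡N: 1 × 974 = 974
    O=O: 1 × 481 = 481
    Σ(broken) = 1455 kJ
  Bonds formed (products):
    N=O: 2 × 587 = 1174
    Σ(formed) = 1174 kJ
  ΔH_2 = 1455 − 1174 = +281 kJ
ΔH_1 − ΔH_2 = −6238 kJ, so reaction 1 has the more negative ΔH; |ΔH_1 − ΔH_2| = 6238 kJ.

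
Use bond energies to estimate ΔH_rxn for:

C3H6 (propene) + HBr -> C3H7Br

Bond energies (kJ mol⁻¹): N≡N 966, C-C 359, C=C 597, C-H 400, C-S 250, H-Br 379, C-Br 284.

Bonds broken (reactants):
  C-C: 1 × 359 = 359
  C-H: 6 × 400 = 2400
  C=C: 1 × 597 = 597
  H-Br: 1 × 379 = 379
  Σ(broken) = 3735 kJ
Bonds formed (products):
  C-Br: 1 × 284 = 284
  C-C: 2 × 359 = 718
  C-H: 7 × 400 = 2800
  Σ(formed) = 3802 kJ
ΔH = Σ(broken) − Σ(formed) = 3735 − 3802 = −67 kJ

ΔH ≈ −67 kJ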